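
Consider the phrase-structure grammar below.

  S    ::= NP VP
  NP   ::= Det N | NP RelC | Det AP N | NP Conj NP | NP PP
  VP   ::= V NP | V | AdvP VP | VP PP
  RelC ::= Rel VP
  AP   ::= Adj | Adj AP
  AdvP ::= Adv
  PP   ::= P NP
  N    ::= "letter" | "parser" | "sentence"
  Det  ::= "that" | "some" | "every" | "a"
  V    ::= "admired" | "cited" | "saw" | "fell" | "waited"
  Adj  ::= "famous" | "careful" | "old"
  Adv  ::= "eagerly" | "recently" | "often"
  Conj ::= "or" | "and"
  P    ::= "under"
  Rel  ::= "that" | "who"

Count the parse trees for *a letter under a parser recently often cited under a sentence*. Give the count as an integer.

3

Two of the 3 distinct bracketings:
[S [NP [NP [Det a] [N letter]] [PP [P under] [NP [Det a] [N parser]]]] [VP [AdvP [Adv recently]] [VP [AdvP [Adv often]] [VP [VP [V cited]] [PP [P under] [NP [Det a] [N sentence]]]]]]]
[S [NP [NP [Det a] [N letter]] [PP [P under] [NP [Det a] [N parser]]]] [VP [AdvP [Adv recently]] [VP [VP [AdvP [Adv often]] [VP [V cited]]] [PP [P under] [NP [Det a] [N sentence]]]]]]
The trees differ in how a recursive rule is bracketed over the same span.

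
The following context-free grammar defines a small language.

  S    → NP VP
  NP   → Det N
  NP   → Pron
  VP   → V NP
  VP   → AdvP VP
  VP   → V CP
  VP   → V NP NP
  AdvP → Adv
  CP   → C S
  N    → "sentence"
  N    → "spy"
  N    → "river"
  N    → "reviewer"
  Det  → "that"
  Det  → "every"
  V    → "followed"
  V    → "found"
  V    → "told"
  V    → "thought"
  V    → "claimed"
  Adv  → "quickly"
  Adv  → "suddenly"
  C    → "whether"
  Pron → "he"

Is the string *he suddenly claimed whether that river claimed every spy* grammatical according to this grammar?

Grammatical

S
  NP
    Pron: he
  VP
    AdvP
      Adv: suddenly
    VP
      V: claimed
      CP
        C: whether
        S
          NP
            Det: that
            N: river
          VP
            V: claimed
            NP
              Det: every
              N: spy
Each bracket corresponds to one application of a listed rule, so the string is derivable from S.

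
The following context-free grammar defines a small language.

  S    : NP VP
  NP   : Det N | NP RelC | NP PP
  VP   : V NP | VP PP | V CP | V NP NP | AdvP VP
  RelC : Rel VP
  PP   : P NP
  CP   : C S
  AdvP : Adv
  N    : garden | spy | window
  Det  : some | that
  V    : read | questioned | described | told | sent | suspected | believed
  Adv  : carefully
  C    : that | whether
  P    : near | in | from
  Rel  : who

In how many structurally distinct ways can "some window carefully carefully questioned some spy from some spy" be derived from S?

Two of the 4 distinct bracketings:
[S [NP [Det some] [N window]] [VP [VP [AdvP [Adv carefully]] [VP [AdvP [Adv carefully]] [VP [V questioned] [NP [Det some] [N spy]]]]] [PP [P from] [NP [Det some] [N spy]]]]]
[S [NP [Det some] [N window]] [VP [AdvP [Adv carefully]] [VP [VP [AdvP [Adv carefully]] [VP [V questioned] [NP [Det some] [N spy]]]] [PP [P from] [NP [Det some] [N spy]]]]]]
The trees differ in how a recursive rule is bracketed over the same span.

4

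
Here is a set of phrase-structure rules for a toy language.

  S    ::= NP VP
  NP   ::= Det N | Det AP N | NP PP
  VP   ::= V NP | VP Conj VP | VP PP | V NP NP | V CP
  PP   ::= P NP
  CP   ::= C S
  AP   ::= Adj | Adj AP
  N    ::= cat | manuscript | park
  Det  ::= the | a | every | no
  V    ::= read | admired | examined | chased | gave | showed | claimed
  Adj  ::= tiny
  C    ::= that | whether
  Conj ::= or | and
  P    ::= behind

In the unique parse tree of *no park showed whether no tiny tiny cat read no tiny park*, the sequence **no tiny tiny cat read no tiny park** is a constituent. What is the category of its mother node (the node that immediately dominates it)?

[S [NP [Det no] [N park]] [VP [V showed] [CP [C whether] [S [NP [Det no] [AP [Adj tiny] [AP [Adj tiny]]] [N cat]] [VP [V read] [NP [Det no] [AP [Adj tiny]] [N park]]]]]]]
The span 'no tiny tiny cat read no tiny park' is the S node built by S → NP VP.
Its mother is the CP built by CP → C S.

CP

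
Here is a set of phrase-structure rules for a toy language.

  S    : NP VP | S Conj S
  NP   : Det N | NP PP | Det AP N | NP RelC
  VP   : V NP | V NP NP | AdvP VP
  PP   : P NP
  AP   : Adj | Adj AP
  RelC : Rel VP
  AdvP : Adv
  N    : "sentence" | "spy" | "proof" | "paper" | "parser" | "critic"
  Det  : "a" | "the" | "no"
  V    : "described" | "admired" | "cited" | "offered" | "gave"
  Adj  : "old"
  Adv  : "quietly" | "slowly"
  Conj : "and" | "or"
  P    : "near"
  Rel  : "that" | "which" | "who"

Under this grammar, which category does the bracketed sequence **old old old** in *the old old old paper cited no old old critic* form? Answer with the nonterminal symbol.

S
  NP
    Det: the
    AP
      Adj: old
      AP
        Adj: old
        AP
          Adj: old
    N: paper
  VP
    V: cited
    NP
      Det: no
      AP
        Adj: old
        AP
          Adj: old
      N: critic
The span 'old old old' is the AP node built by AP → Adj AP.

AP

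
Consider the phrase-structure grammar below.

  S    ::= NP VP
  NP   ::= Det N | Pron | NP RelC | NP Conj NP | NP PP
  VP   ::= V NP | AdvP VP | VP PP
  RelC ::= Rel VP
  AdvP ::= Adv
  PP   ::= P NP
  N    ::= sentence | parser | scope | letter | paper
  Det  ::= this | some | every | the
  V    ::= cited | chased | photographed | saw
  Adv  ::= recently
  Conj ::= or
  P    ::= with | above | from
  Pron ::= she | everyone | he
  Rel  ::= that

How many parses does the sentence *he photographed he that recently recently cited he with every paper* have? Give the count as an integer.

6

Two of the 6 distinct bracketings:
[S [NP [Pron he]] [VP [V photographed] [NP [NP [Pron he]] [RelC [Rel that] [VP [AdvP [Adv recently]] [VP [AdvP [Adv recently]] [VP [V cited] [NP [NP [Pron he]] [PP [P with] [NP [Det every] [N paper]]]]]]]]]]]
[S [NP [Pron he]] [VP [V photographed] [NP [NP [Pron he]] [RelC [Rel that] [VP [AdvP [Adv recently]] [VP [AdvP [Adv recently]] [VP [VP [V cited] [NP [Pron he]]] [PP [P with] [NP [Det every] [N paper]]]]]]]]]]
The difference turns on whether NP → NP PP is used at the relevant span, versus an alternative expansion of NP.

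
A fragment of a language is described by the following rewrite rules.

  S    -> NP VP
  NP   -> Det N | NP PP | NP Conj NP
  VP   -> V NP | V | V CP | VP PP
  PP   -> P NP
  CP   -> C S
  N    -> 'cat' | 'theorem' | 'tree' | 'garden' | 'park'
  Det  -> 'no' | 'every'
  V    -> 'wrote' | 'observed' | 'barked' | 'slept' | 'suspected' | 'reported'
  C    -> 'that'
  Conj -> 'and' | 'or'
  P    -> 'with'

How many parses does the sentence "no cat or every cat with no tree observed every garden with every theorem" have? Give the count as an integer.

Two of the 4 distinct bracketings:
[S [NP [NP [NP [Det no] [N cat]] [Conj or] [NP [Det every] [N cat]]] [PP [P with] [NP [Det no] [N tree]]]] [VP [V observed] [NP [NP [Det every] [N garden]] [PP [P with] [NP [Det every] [N theorem]]]]]]
[S [NP [NP [NP [Det no] [N cat]] [Conj or] [NP [Det every] [N cat]]] [PP [P with] [NP [Det no] [N tree]]]] [VP [VP [V observed] [NP [Det every] [N garden]]] [PP [P with] [NP [Det every] [N theorem]]]]]
The difference turns on whether VP → VP PP is used at the relevant span, versus an alternative expansion of VP.

4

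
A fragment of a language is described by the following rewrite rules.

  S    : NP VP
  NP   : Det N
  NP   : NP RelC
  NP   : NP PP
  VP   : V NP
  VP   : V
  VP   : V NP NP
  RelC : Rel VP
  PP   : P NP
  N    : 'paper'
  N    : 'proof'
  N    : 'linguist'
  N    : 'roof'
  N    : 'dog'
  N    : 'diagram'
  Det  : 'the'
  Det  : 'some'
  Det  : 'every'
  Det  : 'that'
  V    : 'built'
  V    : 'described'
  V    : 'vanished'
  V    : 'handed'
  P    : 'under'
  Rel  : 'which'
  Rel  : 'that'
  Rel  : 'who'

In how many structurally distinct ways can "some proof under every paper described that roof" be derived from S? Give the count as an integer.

1

[S [NP [NP [Det some] [N proof]] [PP [P under] [NP [Det every] [N paper]]]] [VP [V described] [NP [Det that] [N roof]]]]
No rule offers an alternative attachment or grouping for any span, so this is the only derivation.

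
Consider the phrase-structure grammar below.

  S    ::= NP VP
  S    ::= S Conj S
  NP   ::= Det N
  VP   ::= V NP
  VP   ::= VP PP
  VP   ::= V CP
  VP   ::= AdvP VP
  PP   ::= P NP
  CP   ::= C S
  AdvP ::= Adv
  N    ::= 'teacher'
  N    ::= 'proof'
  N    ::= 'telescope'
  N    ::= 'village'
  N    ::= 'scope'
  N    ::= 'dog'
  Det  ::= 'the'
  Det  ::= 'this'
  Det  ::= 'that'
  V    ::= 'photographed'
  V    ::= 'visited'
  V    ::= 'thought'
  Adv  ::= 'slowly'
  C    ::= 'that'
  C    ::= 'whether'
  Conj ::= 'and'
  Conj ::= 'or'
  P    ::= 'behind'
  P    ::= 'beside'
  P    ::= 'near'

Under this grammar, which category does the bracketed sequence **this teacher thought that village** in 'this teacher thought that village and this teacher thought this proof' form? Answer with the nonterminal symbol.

[S [S [NP [Det this] [N teacher]] [VP [V thought] [NP [Det that] [N village]]]] [Conj and] [S [NP [Det this] [N teacher]] [VP [V thought] [NP [Det this] [N proof]]]]]
The span 'this teacher thought that village' is the S node built by S → NP VP.

S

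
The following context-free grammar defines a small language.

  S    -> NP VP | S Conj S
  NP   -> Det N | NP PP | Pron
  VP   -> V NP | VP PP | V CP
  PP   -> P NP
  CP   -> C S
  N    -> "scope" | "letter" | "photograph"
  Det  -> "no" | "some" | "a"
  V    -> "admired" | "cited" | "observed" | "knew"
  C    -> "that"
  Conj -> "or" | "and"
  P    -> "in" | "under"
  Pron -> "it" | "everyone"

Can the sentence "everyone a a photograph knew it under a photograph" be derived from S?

A Pron word can never sit immediately before a Det word in any string this grammar generates, so the substring 'everyone a' rules out a derivation.

Ungrammatical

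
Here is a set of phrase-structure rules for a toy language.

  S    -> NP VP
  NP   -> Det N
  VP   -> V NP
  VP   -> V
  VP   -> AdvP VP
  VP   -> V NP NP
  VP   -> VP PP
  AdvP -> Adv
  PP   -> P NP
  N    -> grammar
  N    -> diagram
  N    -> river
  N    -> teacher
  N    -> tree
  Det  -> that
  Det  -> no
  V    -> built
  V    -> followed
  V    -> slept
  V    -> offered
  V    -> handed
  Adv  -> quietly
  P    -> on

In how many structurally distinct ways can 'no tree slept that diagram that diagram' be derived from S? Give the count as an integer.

1

[S [NP [Det no] [N tree]] [VP [V slept] [NP [Det that] [N diagram]] [NP [Det that] [N diagram]]]]
No rule offers an alternative attachment or grouping for any span, so this is the only derivation.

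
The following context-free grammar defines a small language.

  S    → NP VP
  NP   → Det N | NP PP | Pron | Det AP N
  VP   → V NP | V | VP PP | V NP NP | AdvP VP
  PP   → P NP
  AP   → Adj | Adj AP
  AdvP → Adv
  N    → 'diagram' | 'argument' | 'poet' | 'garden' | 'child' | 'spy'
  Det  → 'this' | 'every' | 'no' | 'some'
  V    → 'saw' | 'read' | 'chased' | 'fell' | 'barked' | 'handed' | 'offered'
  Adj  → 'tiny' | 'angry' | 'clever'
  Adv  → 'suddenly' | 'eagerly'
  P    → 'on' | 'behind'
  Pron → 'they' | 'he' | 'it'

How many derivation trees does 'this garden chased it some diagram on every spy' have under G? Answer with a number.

2

The two bracketings:
[S [NP [Det this] [N garden]] [VP [VP [V chased] [NP [Pron it]] [NP [Det some] [N diagram]]] [PP [P on] [NP [Det every] [N spy]]]]]
[S [NP [Det this] [N garden]] [VP [V chased] [NP [Pron it]] [NP [NP [Det some] [N diagram]] [PP [P on] [NP [Det every] [N spy]]]]]]
The difference turns on whether NP → NP PP is used at the relevant span, versus an alternative expansion of NP.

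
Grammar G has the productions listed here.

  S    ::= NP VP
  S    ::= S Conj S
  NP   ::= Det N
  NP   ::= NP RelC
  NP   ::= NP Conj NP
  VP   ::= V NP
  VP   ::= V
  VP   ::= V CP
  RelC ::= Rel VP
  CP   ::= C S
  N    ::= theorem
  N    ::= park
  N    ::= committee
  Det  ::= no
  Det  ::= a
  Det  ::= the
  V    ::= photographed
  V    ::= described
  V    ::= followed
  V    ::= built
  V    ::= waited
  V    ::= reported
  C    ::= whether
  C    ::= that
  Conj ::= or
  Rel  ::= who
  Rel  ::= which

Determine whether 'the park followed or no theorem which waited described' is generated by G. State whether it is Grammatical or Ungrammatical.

S
  S
    NP
      Det: the
      N: park
    VP
      V: followed
  Conj: or
  S
    NP
      NP
        Det: no
        N: theorem
      RelC
        Rel: which
        VP
          V: waited
    VP
      V: described
Each bracket corresponds to one application of a listed rule, so the string is derivable from S.

Grammatical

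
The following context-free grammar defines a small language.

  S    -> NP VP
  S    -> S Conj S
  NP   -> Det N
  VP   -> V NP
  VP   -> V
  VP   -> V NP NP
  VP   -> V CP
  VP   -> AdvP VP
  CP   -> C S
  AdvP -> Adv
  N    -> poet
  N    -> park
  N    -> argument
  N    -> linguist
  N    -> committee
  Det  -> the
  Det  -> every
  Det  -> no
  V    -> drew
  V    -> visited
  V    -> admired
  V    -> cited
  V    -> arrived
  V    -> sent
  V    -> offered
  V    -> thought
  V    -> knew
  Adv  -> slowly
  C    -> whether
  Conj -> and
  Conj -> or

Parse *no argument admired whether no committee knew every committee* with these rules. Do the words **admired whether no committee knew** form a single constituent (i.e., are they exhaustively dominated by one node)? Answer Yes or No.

[S [NP [Det no] [N argument]] [VP [V admired] [CP [C whether] [S [NP [Det no] [N committee]] [VP [V knew] [NP [Det every] [N committee]]]]]]]
The smallest constituent containing 'admired whether no committee knew' is the VP spanning 'admired whether no committee knew every committee'; no single node in the tree dominates exactly the given words.

No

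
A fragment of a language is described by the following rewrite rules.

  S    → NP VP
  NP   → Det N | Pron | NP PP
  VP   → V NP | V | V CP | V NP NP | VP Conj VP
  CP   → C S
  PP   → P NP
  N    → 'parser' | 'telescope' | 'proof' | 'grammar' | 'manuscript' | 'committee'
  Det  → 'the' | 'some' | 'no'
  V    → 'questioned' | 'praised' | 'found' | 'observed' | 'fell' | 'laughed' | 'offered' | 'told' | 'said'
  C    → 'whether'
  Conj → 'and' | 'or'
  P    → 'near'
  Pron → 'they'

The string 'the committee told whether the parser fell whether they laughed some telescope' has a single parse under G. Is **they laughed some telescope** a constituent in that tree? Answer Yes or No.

Yes

[S [NP [Det the] [N committee]] [VP [V told] [CP [C whether] [S [NP [Det the] [N parser]] [VP [V fell] [CP [C whether] [S [NP [Pron they]] [VP [V laughed] [NP [Det some] [N telescope]]]]]]]]]]
The words 'they laughed some telescope' are exhaustively dominated by a single S node (built by S → NP VP), so they form a constituent.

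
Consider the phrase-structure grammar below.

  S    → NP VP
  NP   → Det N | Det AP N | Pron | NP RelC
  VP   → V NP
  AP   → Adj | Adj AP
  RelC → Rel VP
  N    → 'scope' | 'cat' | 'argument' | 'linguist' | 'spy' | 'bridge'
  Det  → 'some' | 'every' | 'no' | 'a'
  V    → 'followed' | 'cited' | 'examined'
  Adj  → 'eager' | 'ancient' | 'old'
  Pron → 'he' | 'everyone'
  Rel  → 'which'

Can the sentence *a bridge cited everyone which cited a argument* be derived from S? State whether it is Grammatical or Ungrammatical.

S
  NP
    Det: a
    N: bridge
  VP
    V: cited
    NP
      NP
        Pron: everyone
      RelC
        Rel: which
        VP
          V: cited
          NP
            Det: a
            N: argument
The bracketing above is licensed at every node by one of the given productions, with S at the root.

Grammatical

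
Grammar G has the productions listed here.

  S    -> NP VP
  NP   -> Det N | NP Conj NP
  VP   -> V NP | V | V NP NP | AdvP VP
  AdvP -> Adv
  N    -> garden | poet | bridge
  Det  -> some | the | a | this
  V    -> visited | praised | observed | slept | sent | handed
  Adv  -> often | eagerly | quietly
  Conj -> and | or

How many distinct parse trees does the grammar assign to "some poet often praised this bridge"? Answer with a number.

1

[S [NP [Det some] [N poet]] [VP [AdvP [Adv often]] [VP [V praised] [NP [Det this] [N bridge]]]]]
No rule offers an alternative attachment or grouping for any span, so this is the only derivation.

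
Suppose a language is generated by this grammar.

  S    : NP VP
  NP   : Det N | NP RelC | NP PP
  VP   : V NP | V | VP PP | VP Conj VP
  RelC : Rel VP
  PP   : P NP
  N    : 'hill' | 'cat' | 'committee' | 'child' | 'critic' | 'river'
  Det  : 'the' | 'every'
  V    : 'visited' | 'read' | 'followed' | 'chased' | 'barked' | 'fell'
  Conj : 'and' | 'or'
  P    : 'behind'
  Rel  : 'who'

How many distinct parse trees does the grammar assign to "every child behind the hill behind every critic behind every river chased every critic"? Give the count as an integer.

Two of the 5 distinct bracketings:
[S [NP [NP [Det every] [N child]] [PP [P behind] [NP [NP [Det the] [N hill]] [PP [P behind] [NP [NP [Det every] [N critic]] [PP [P behind] [NP [Det every] [N river]]]]]]]] [VP [V chased] [NP [Det every] [N critic]]]]
[S [NP [NP [Det every] [N child]] [PP [P behind] [NP [NP [NP [Det the] [N hill]] [PP [P behind] [NP [Det every] [N critic]]]] [PP [P behind] [NP [Det every] [N river]]]]]] [VP [V chased] [NP [Det every] [N critic]]]]
The trees differ in how a recursive rule is bracketed over the same span.

5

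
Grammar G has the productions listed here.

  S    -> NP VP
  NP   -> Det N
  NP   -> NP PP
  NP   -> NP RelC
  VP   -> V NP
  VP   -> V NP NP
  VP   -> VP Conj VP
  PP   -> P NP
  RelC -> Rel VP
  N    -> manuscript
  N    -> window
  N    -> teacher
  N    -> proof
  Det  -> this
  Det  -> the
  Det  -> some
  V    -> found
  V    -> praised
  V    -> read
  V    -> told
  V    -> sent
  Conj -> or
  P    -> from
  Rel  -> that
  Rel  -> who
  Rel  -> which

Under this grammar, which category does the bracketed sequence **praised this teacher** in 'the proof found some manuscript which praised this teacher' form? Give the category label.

[S [NP [Det the] [N proof]] [VP [V found] [NP [NP [Det some] [N manuscript]] [RelC [Rel which] [VP [V praised] [NP [Det this] [N teacher]]]]]]]
The span 'praised this teacher' is the VP node built by VP → V NP.

VP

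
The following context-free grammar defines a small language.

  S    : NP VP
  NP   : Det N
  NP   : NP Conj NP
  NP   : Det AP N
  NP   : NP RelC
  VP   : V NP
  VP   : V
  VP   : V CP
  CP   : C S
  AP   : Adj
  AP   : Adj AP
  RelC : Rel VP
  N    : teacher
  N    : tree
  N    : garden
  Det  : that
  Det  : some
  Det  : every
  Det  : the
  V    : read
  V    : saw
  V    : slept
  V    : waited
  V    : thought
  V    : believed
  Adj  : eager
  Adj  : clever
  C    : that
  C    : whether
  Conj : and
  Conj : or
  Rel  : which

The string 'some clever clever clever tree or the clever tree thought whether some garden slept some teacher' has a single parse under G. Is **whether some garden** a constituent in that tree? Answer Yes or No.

No

[S [NP [NP [Det some] [AP [Adj clever] [AP [Adj clever] [AP [Adj clever]]]] [N tree]] [Conj or] [NP [Det the] [AP [Adj clever]] [N tree]]] [VP [V thought] [CP [C whether] [S [NP [Det some] [N garden]] [VP [V slept] [NP [Det some] [N teacher]]]]]]]
The smallest constituent containing 'whether some garden' is the CP spanning 'whether some garden slept some teacher'; no single node in the tree dominates exactly the given words.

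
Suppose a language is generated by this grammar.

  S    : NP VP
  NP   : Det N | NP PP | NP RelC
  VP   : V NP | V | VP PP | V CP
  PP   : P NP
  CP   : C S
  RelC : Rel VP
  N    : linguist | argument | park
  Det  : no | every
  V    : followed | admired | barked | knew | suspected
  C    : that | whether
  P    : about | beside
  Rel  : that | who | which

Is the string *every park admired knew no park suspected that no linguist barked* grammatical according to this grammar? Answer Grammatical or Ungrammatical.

Ungrammatical

For S → NP VP, the only prefix that parses as NP is 'every park', but the remainder 'admired knew no park suspected that no linguist barked' is not a VP under these rules.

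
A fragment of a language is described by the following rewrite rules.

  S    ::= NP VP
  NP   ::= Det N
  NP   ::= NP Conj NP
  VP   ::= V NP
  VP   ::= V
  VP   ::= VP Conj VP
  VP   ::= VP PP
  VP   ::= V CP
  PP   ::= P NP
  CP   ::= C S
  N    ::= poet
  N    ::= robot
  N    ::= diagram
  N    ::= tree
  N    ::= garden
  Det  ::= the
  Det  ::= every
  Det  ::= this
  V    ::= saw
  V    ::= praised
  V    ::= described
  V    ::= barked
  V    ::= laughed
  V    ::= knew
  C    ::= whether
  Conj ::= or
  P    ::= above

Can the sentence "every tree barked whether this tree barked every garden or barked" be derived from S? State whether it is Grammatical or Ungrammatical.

Grammatical

S
  NP
    Det: every
    N: tree
  VP
    VP
      V: barked
      CP
        C: whether
        S
          NP
            Det: this
            N: tree
          VP
            V: barked
            NP
              Det: every
              N: garden
    Conj: or
    VP
      V: barked
Each bracket corresponds to one application of a listed rule, so the string is derivable from S.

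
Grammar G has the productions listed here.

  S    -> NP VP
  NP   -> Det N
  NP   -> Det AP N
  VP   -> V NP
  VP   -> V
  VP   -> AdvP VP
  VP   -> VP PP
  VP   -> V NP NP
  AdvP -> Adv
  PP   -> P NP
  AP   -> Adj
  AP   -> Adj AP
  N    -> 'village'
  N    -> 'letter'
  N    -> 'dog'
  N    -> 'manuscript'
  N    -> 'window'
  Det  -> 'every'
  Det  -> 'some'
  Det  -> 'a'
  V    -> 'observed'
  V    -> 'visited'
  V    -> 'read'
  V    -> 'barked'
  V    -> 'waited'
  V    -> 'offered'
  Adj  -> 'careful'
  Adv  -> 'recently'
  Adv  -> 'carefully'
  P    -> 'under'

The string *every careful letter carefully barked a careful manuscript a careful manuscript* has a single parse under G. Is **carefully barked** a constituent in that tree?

[S [NP [Det every] [AP [Adj careful]] [N letter]] [VP [AdvP [Adv carefully]] [VP [V barked] [NP [Det a] [AP [Adj careful]] [N manuscript]] [NP [Det a] [AP [Adj careful]] [N manuscript]]]]]
The smallest constituent containing 'carefully barked' is the VP spanning 'carefully barked a careful manuscript a careful manuscript'; no single node in the tree dominates exactly the given words.

No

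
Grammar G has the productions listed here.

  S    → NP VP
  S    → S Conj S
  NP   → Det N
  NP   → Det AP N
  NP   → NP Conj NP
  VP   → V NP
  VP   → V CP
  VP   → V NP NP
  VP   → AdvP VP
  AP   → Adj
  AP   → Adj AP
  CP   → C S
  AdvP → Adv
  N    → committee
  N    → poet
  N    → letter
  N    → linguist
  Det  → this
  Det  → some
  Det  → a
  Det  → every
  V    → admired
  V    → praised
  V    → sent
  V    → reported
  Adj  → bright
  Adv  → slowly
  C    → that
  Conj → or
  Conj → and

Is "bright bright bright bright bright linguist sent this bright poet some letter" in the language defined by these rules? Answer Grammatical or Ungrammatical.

For S → NP VP, no prefix of the string parses as an NP. The alternative S rule S → S Conj S likewise has no satisfying split.

Ungrammatical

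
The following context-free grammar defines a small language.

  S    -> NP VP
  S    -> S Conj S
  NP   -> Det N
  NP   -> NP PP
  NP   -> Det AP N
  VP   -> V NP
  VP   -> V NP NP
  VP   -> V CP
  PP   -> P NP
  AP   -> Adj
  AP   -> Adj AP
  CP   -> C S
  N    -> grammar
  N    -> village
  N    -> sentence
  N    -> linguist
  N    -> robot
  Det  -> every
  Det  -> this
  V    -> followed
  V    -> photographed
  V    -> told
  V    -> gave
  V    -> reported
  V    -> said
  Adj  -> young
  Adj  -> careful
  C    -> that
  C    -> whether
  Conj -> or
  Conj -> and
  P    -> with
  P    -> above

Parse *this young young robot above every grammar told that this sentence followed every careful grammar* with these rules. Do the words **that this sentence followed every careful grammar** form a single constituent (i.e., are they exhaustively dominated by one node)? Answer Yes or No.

Yes

[S [NP [NP [Det this] [AP [Adj young] [AP [Adj young]]] [N robot]] [PP [P above] [NP [Det every] [N grammar]]]] [VP [V told] [CP [C that] [S [NP [Det this] [N sentence]] [VP [V followed] [NP [Det every] [AP [Adj careful]] [N grammar]]]]]]]
The words 'that this sentence followed every careful grammar' are exhaustively dominated by a single CP node (built by CP → C S), so they form a constituent.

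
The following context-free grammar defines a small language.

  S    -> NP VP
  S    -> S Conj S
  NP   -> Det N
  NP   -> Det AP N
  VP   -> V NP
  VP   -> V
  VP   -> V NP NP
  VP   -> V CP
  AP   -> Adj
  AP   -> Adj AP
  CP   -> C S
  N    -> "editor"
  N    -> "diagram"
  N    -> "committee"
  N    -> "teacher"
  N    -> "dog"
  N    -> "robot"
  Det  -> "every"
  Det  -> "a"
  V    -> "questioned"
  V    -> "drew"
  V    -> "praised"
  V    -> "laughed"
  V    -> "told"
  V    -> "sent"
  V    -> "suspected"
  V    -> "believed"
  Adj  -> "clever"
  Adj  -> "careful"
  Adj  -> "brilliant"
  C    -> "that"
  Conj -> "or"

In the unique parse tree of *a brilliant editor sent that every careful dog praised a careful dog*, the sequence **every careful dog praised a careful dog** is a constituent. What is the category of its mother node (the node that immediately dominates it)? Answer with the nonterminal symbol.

S
  NP
    Det: a
    AP
      Adj: brilliant
    N: editor
  VP
    V: sent
    CP
      C: that
      S
        NP
          Det: every
          AP
            Adj: careful
          N: dog
        VP
          V: praised
          NP
            Det: a
            AP
              Adj: careful
            N: dog
The span 'every careful dog praised a careful dog' is the S node built by S → NP VP.
Its mother is the CP built by CP → C S.

CP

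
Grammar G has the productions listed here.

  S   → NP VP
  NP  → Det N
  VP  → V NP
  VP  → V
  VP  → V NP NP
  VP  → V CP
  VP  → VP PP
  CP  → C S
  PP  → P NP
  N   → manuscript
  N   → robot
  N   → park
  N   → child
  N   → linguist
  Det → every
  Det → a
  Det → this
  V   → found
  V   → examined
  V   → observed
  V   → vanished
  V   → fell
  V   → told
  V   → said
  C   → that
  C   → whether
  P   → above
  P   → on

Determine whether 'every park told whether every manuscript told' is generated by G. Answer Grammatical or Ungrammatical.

Grammatical

[S [NP [Det every] [N park]] [VP [V told] [CP [C whether] [S [NP [Det every] [N manuscript]] [VP [V told]]]]]]
Every word is introduced by a lexical rule and the phrasal rules combine the resulting categories into a single S.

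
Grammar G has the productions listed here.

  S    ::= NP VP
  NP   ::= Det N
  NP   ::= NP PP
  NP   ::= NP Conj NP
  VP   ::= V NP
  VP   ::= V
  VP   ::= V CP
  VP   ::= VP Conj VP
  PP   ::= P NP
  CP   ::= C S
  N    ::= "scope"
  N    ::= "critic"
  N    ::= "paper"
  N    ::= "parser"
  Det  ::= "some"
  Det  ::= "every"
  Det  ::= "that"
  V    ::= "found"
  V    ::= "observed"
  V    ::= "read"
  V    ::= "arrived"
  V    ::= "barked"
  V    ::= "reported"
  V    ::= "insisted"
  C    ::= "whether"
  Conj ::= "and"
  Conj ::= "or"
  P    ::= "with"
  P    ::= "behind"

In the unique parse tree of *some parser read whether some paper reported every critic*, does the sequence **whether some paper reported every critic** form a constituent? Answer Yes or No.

Yes

[S [NP [Det some] [N parser]] [VP [V read] [CP [C whether] [S [NP [Det some] [N paper]] [VP [V reported] [NP [Det every] [N critic]]]]]]]
The words 'whether some paper reported every critic' are exhaustively dominated by a single CP node (built by CP → C S), so they form a constituent.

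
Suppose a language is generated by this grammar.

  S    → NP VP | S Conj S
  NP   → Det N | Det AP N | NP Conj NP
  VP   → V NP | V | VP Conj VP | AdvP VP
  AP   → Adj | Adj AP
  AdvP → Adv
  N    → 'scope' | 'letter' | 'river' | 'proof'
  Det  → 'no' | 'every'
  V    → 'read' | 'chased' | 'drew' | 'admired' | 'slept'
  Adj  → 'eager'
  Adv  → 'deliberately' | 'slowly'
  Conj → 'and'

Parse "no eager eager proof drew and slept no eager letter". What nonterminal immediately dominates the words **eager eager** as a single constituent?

AP

[S [NP [Det no] [AP [Adj eager] [AP [Adj eager]]] [N proof]] [VP [VP [V drew]] [Conj and] [VP [V slept] [NP [Det no] [AP [Adj eager]] [N letter]]]]]
The span 'eager eager' is the AP node built by AP → Adj AP.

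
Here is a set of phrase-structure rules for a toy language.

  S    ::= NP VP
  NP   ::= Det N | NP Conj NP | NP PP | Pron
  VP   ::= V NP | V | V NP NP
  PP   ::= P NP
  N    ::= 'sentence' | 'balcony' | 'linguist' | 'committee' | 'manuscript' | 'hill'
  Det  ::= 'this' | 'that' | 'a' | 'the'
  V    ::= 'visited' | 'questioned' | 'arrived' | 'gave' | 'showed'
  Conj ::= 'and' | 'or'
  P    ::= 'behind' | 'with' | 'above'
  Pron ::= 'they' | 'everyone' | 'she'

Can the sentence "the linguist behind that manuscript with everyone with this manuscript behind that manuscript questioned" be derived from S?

[S [NP [NP [Det the] [N linguist]] [PP [P behind] [NP [NP [Det that] [N manuscript]] [PP [P with] [NP [NP [Pron everyone]] [PP [P with] [NP [NP [Det this] [N manuscript]] [PP [P behind] [NP [Det that] [N manuscript]]]]]]]]]] [VP [V questioned]]]
The bracketing above is licensed at every node by one of the given productions, with S at the root.

Grammatical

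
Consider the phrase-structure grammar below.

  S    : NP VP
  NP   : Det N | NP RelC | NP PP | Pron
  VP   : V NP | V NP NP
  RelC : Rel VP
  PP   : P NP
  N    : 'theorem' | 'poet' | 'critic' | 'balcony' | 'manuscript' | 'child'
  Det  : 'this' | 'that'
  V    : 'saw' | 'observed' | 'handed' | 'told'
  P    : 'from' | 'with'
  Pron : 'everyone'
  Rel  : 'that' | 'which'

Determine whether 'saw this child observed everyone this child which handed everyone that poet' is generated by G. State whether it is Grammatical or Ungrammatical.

For S → NP VP, no prefix of the string parses as an NP.

Ungrammatical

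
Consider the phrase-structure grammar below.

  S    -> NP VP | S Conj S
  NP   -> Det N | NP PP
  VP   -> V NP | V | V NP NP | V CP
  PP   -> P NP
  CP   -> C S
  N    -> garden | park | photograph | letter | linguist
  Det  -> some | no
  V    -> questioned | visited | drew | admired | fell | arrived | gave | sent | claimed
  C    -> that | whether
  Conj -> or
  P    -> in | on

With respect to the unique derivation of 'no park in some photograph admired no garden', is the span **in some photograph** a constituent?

Yes

[S [NP [NP [Det no] [N park]] [PP [P in] [NP [Det some] [N photograph]]]] [VP [V admired] [NP [Det no] [N garden]]]]
The words 'in some photograph' are exhaustively dominated by a single PP node (built by PP → P NP), so they form a constituent.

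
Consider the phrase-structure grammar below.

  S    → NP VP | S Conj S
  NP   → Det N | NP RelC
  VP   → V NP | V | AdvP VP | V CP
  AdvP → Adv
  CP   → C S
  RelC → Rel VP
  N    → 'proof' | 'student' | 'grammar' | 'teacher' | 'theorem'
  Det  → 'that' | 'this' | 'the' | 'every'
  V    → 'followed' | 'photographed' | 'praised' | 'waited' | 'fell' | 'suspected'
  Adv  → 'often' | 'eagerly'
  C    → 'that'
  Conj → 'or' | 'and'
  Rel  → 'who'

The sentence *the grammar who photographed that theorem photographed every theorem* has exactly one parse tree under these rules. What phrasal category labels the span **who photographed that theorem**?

RelC

[S [NP [NP [Det the] [N grammar]] [RelC [Rel who] [VP [V photographed] [NP [Det that] [N theorem]]]]] [VP [V photographed] [NP [Det every] [N theorem]]]]
The span 'who photographed that theorem' is the RelC node built by RelC → Rel VP.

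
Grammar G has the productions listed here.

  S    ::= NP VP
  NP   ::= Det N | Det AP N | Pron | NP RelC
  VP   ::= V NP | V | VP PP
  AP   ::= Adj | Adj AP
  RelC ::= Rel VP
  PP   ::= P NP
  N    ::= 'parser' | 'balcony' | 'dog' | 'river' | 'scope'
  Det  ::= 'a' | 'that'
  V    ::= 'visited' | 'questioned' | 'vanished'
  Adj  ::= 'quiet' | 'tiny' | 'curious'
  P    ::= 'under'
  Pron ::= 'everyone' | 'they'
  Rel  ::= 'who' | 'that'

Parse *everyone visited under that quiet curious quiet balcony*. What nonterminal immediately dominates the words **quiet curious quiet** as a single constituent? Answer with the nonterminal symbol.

AP

[S [NP [Pron everyone]] [VP [VP [V visited]] [PP [P under] [NP [Det that] [AP [Adj quiet] [AP [Adj curious] [AP [Adj quiet]]]] [N balcony]]]]]
The span 'quiet curious quiet' is the AP node built by AP → Adj AP.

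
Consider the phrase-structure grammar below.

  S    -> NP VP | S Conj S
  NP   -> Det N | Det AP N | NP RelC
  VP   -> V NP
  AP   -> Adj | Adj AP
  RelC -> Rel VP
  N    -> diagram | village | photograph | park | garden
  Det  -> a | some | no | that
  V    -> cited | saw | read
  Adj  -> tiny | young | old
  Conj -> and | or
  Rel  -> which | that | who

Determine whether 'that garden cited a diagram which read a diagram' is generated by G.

Grammatical

[S [NP [Det that] [N garden]] [VP [V cited] [NP [NP [Det a] [N diagram]] [RelC [Rel which] [VP [V read] [NP [Det a] [N diagram]]]]]]]
Every word is introduced by a lexical rule and the phrasal rules combine the resulting categories into a single S.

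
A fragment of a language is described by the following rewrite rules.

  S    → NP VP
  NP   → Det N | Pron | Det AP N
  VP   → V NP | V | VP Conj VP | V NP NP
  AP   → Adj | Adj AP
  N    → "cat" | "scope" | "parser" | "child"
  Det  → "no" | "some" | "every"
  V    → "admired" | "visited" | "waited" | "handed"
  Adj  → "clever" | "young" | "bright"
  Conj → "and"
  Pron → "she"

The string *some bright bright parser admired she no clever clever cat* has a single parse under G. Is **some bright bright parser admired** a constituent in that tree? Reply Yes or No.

[S [NP [Det some] [AP [Adj bright] [AP [Adj bright]]] [N parser]] [VP [V admired] [NP [Pron she]] [NP [Det no] [AP [Adj clever] [AP [Adj clever]]] [N cat]]]]
The smallest constituent containing 'some bright bright parser admired' is the S spanning 'some bright bright parser admired she no clever clever cat'; no single node in the tree dominates exactly the given words.

No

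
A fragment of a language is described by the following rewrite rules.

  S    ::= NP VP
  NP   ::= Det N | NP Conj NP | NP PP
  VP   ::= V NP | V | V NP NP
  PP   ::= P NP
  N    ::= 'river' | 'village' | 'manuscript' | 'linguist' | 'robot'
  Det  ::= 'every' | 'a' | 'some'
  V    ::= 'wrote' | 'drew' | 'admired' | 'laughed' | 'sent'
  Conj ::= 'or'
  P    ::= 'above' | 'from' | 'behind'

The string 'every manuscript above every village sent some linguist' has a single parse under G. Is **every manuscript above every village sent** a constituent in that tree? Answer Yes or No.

No

[S [NP [NP [Det every] [N manuscript]] [PP [P above] [NP [Det every] [N village]]]] [VP [V sent] [NP [Det some] [N linguist]]]]
The smallest constituent containing 'every manuscript above every village sent' is the S spanning 'every manuscript above every village sent some linguist'; no single node in the tree dominates exactly the given words.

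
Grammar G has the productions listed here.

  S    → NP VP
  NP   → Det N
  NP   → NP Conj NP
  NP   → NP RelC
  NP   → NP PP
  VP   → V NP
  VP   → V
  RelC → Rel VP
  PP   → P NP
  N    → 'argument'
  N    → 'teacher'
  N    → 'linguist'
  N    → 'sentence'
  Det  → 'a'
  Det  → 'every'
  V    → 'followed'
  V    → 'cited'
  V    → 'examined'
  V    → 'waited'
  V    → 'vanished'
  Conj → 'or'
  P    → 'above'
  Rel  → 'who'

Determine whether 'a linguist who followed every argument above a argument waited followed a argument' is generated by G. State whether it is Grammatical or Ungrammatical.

Ungrammatical

For S → NP VP, every NP-prefix leaves a non-VP remainder: after 'a linguist' the remainder is not a VP; after 'a linguist who followed' the remainder is not a VP; after 'a linguist who followed every argument' the remainder is not a VP (and 1 more).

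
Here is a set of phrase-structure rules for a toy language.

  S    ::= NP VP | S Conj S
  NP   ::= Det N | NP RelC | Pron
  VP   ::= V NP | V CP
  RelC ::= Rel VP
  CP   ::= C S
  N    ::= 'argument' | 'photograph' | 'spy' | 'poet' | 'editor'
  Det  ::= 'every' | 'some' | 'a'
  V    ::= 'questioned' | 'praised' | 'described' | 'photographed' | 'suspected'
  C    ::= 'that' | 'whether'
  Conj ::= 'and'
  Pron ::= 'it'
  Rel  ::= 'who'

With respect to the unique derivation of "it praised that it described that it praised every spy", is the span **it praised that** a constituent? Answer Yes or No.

No

[S [NP [Pron it]] [VP [V praised] [CP [C that] [S [NP [Pron it]] [VP [V described] [CP [C that] [S [NP [Pron it]] [VP [V praised] [NP [Det every] [N spy]]]]]]]]]]
The smallest constituent containing 'it praised that' is the S spanning 'it praised that it described that it praised every spy'; no single node in the tree dominates exactly the given words.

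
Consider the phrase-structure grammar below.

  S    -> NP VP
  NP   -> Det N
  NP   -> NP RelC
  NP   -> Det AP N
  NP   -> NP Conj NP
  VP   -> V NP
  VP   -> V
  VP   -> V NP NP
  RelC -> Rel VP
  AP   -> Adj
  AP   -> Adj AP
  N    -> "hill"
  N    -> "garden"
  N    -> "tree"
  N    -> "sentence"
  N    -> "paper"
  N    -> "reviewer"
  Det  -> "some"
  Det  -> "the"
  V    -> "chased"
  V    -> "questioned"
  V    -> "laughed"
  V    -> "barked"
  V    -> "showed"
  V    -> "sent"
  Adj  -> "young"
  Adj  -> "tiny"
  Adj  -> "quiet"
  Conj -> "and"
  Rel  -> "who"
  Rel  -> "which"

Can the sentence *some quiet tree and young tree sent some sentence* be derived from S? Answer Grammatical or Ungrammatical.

A Conj word can never sit immediately before an Adj word in any string this grammar generates, so the substring 'and young' rules out a derivation.

Ungrammatical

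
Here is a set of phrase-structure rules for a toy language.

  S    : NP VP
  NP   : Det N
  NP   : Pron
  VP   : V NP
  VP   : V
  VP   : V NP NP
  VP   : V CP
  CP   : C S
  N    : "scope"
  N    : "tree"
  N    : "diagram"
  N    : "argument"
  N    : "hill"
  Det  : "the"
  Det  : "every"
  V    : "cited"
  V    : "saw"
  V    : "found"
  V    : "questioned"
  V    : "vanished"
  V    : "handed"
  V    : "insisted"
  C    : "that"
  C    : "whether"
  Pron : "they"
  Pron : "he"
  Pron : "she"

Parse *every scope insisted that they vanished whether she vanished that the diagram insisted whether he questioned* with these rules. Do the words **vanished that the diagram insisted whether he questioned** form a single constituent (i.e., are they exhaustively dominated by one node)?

Yes

[S [NP [Det every] [N scope]] [VP [V insisted] [CP [C that] [S [NP [Pron they]] [VP [V vanished] [CP [C whether] [S [NP [Pron she]] [VP [V vanished] [CP [C that] [S [NP [Det the] [N diagram]] [VP [V insisted] [CP [C whether] [S [NP [Pron he]] [VP [V questioned]]]]]]]]]]]]]]]
The words 'vanished that the diagram insisted whether he questioned' are exhaustively dominated by a single VP node (built by VP → V CP), so they form a constituent.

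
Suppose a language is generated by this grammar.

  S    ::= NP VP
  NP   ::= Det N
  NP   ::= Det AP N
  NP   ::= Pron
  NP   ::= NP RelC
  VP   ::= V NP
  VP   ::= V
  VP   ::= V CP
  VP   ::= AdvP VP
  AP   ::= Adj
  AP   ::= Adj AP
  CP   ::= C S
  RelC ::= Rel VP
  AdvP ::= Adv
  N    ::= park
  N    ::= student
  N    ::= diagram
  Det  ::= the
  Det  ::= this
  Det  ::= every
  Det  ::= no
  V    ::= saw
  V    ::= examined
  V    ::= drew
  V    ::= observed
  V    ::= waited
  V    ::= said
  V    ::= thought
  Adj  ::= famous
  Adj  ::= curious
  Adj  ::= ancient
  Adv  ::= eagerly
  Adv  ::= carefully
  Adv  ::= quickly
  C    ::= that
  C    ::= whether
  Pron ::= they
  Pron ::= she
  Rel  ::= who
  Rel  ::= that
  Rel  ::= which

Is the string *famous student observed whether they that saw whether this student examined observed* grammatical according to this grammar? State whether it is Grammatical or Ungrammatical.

For S → NP VP, no prefix of the string parses as an NP.

Ungrammatical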